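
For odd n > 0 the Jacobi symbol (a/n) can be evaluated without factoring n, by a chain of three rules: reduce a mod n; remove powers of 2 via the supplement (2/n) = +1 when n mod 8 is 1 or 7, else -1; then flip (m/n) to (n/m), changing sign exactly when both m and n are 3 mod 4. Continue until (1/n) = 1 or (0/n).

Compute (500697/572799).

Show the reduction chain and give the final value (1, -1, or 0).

reciprocity: (500697/572799) = +1·(572799/500697) since 500697 mod 4 = 1, 572799 mod 4 = 3; sign now +1
(572799/500697) = (72102/500697)   [reduce mod 500697]
72102 = 2^1·36051; (2/500697) = +1 since 500697 mod 8 = 1, so (72102/500697) = (+1)^1·(36051/500697); sign now +1
reciprocity: (36051/500697) = +1·(500697/36051) since 36051 mod 4 = 3, 500697 mod 4 = 1; sign now +1
(500697/36051) = (32034/36051)   [reduce mod 36051]
32034 = 2^1·16017; (2/36051) = -1 since 36051 mod 8 = 3, so (32034/36051) = (-1)^1·(16017/36051); sign now -1
reciprocity: (16017/36051) = +1·(36051/16017) since 16017 mod 4 = 1, 36051 mod 4 = 3; sign now -1
(36051/16017) = (4017/16017)   [reduce mod 16017]
reciprocity: (4017/16017) = +1·(16017/4017) since 4017 mod 4 = 1, 16017 mod 4 = 1; sign now -1
(16017/4017) = (3966/4017)   [reduce mod 4017]
3966 = 2^1·1983; (2/4017) = +1 since 4017 mod 8 = 1, so (3966/4017) = (+1)^1·(1983/4017); sign now -1
reciprocity: (1983/4017) = +1·(4017/1983) since 1983 mod 4 = 3, 4017 mod 4 = 1; sign now -1
(4017/1983) = (51/1983)   [reduce mod 1983]
reciprocity: (51/1983) = -1·(1983/51) since 51 mod 4 = 3, 1983 mod 4 = 3; sign now +1
(1983/51) = (45/51)   [reduce mod 51]
reciprocity: (45/51) = +1·(51/45) since 45 mod 4 = 1, 51 mod 4 = 3; sign now +1
(51/45) = (6/45)   [reduce mod 45]
6 = 2^1·3; (2/45) = -1 since 45 mod 8 = 5, so (6/45) = (-1)^1·(3/45); sign now -1
reciprocity: (3/45) = +1·(45/3) since 3 mod 4 = 3, 45 mod 4 = 1; sign now -1
(45/3) = (0/3)   [reduce mod 3]
(0/3) = 0   [gcd(a, n) > 1]; final value = 0

0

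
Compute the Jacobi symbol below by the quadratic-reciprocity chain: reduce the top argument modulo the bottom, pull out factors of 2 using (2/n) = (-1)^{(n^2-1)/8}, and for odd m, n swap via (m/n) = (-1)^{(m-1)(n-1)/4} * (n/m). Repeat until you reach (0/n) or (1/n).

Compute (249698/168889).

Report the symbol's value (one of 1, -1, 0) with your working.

-1

(249698/168889) = (80809/168889)   [reduce mod 168889]
reciprocity: (80809/168889) = +1·(168889/80809) since 80809 mod 4 = 1, 168889 mod 4 = 1; sign now +1
(168889/80809) = (7271/80809)   [reduce mod 80809]
reciprocity: (7271/80809) = +1·(80809/7271) since 7271 mod 4 = 3, 80809 mod 4 = 1; sign now +1
(80809/7271) = (828/7271)   [reduce mod 7271]
828 = 2^2·207; (2/7271) = +1 since 7271 mod 8 = 7, so (828/7271) = (+1)^2·(207/7271); sign now +1
reciprocity: (207/7271) = -1·(7271/207) since 207 mod 4 = 3, 7271 mod 4 = 3; sign now -1
(7271/207) = (26/207)   [reduce mod 207]
26 = 2^1·13; (2/207) = +1 since 207 mod 8 = 7, so (26/207) = (+1)^1·(13/207); sign now -1
reciprocity: (13/207) = +1·(207/13) since 13 mod 4 = 1, 207 mod 4 = 3; sign now -1
(207/13) = (12/13)   [reduce mod 13]
12 = 2^2·3; (2/13) = -1 since 13 mod 8 = 5, so (12/13) = (-1)^2·(3/13); sign now -1
reciprocity: (3/13) = +1·(13/3) since 3 mod 4 = 3, 13 mod 4 = 1; sign now -1
(13/3) = (1/3)   [reduce mod 3]
(1/3) = 1; final value = sign = -1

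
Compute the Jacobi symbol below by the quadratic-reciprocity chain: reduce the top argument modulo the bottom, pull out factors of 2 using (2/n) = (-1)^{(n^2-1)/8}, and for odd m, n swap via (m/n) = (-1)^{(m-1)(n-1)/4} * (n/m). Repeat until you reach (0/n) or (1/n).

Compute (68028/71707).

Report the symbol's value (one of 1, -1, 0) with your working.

factor out 2^2: 68028 = 2^2·17007; with 71707 mod 8 = 3, (2/71707) = -1; sign now +1; continue with (17007/71707)
flip (17007/71707) -> (71707/17007): both odd, 17007 mod 4 = 3, 71707 mod 4 = 3, so the flip contributes -1; sign now -1
(71707/17007): 71707 mod 17007 = 3679, so (71707/17007) = (3679/17007)
flip (3679/17007) -> (17007/3679): both odd, 3679 mod 4 = 3, 17007 mod 4 = 3, so the flip contributes -1; sign now +1
(17007/3679): 17007 mod 3679 = 2291, so (17007/3679) = (2291/3679)
flip (2291/3679) -> (3679/2291): both odd, 2291 mod 4 = 3, 3679 mod 4 = 3, so the flip contributes -1; sign now -1
(3679/2291): 3679 mod 2291 = 1388, so (3679/2291) = (1388/2291)
factor out 2^2: 1388 = 2^2·347; with 2291 mod 8 = 3, (2/2291) = -1; sign now -1; continue with (347/2291)
flip (347/2291) -> (2291/347): both odd, 347 mod 4 = 3, 2291 mod 4 = 3, so the flip contributes -1; sign now +1
(2291/347): 2291 mod 347 = 209, so (2291/347) = (209/347)
flip (209/347) -> (347/209): both odd, 209 mod 4 = 1, 347 mod 4 = 3, so the flip contributes +1; sign now +1
(347/209): 347 mod 209 = 138, so (347/209) = (138/209)
factor out 2^1: 138 = 2^1·69; with 209 mod 8 = 1, (2/209) = +1; sign now +1; continue with (69/209)
flip (69/209) -> (209/69): both odd, 69 mod 4 = 1, 209 mod 4 = 1, so the flip contributes +1; sign now +1
(209/69): 209 mod 69 = 2, so (209/69) = (2/69)
factor out 2^1: 2 = 2^1·1; with 69 mod 8 = 5, (2/69) = -1; sign now -1; continue with (1/69)
reached (1/69) = 1, so the symbol is -1

-1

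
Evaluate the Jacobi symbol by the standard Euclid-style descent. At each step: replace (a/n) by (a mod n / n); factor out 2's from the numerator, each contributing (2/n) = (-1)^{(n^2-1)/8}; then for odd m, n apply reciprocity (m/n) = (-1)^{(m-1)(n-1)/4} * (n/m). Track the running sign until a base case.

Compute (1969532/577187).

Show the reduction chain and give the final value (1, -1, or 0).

1

(1969532/577187) = (237971/577187)   [reduce mod 577187]
reciprocity: (237971/577187) = -1·(577187/237971) since 237971 mod 4 = 3, 577187 mod 4 = 3; sign now -1
(577187/237971) = (101245/237971)   [reduce mod 237971]
reciprocity: (101245/237971) = +1·(237971/101245) since 101245 mod 4 = 1, 237971 mod 4 = 3; sign now -1
(237971/101245) = (35481/101245)   [reduce mod 101245]
reciprocity: (35481/101245) = +1·(101245/35481) since 35481 mod 4 = 1, 101245 mod 4 = 1; sign now -1
(101245/35481) = (30283/35481)   [reduce mod 35481]
reciprocity: (30283/35481) = +1·(35481/30283) since 30283 mod 4 = 3, 35481 mod 4 = 1; sign now -1
(35481/30283) = (5198/30283)   [reduce mod 30283]
5198 = 2^1·2599; (2/30283) = -1 since 30283 mod 8 = 3, so (5198/30283) = (-1)^1·(2599/30283); sign now +1
reciprocity: (2599/30283) = -1·(30283/2599) since 2599 mod 4 = 3, 30283 mod 4 = 3; sign now -1
(30283/2599) = (1694/2599)   [reduce mod 2599]
1694 = 2^1·847; (2/2599) = +1 since 2599 mod 8 = 7, so (1694/2599) = (+1)^1·(847/2599); sign now -1
reciprocity: (847/2599) = -1·(2599/847) since 847 mod 4 = 3, 2599 mod 4 = 3; sign now +1
(2599/847) = (58/847)   [reduce mod 847]
58 = 2^1·29; (2/847) = +1 since 847 mod 8 = 7, so (58/847) = (+1)^1·(29/847); sign now +1
reciprocity: (29/847) = +1·(847/29) since 29 mod 4 = 1, 847 mod 4 = 3; sign now +1
(847/29) = (6/29)   [reduce mod 29]
6 = 2^1·3; (2/29) = -1 since 29 mod 8 = 5, so (6/29) = (-1)^1·(3/29); sign now -1
reciprocity: (3/29) = +1·(29/3) since 3 mod 4 = 3, 29 mod 4 = 1; sign now -1
(29/3) = (2/3)   [reduce mod 3]
2 = 2^1·1; (2/3) = -1 since 3 mod 8 = 3, so (2/3) = (-1)^1·(1/3); sign now +1
(1/3) = 1; final value = sign = +1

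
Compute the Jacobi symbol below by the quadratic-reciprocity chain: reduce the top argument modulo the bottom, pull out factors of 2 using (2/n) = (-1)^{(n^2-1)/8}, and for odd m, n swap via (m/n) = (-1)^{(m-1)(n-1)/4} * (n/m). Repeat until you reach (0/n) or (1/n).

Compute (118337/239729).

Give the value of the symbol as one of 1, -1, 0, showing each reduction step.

reciprocity: (118337/239729) = +1·(239729/118337) since 118337 mod 4 = 1, 239729 mod 4 = 1; sign now +1
(239729/118337) = (3055/118337)   [reduce mod 118337]
reciprocity: (3055/118337) = +1·(118337/3055) since 3055 mod 4 = 3, 118337 mod 4 = 1; sign now +1
(118337/3055) = (2247/3055)   [reduce mod 3055]
reciprocity: (2247/3055) = -1·(3055/2247) since 2247 mod 4 = 3, 3055 mod 4 = 3; sign now -1
(3055/2247) = (808/2247)   [reduce mod 2247]
808 = 2^3·101; (2/2247) = +1 since 2247 mod 8 = 7, so (808/2247) = (+1)^3·(101/2247); sign now -1
reciprocity: (101/2247) = +1·(2247/101) since 101 mod 4 = 1, 2247 mod 4 = 3; sign now -1
(2247/101) = (25/101)   [reduce mod 101]
reciprocity: (25/101) = +1·(101/25) since 25 mod 4 = 1, 101 mod 4 = 1; sign now -1
(101/25) = (1/25)   [reduce mod 25]
(1/25) = 1; final value = sign = -1

-1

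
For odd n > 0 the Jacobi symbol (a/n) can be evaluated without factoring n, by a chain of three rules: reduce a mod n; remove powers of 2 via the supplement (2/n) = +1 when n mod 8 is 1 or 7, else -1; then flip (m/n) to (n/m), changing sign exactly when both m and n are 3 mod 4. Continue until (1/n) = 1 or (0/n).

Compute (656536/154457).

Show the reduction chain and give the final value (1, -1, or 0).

(656536/154457): 656536 mod 154457 = 38708, so (656536/154457) = (38708/154457)
factor out 2^2: 38708 = 2^2·9677; with 154457 mod 8 = 1, (2/154457) = +1; sign now +1; continue with (9677/154457)
flip (9677/154457) -> (154457/9677): both odd, 9677 mod 4 = 1, 154457 mod 4 = 1, so the flip contributes +1; sign now +1
(154457/9677): 154457 mod 9677 = 9302, so (154457/9677) = (9302/9677)
factor out 2^1: 9302 = 2^1·4651; with 9677 mod 8 = 5, (2/9677) = -1; sign now -1; continue with (4651/9677)
flip (4651/9677) -> (9677/4651): both odd, 4651 mod 4 = 3, 9677 mod 4 = 1, so the flip contributes +1; sign now -1
(9677/4651): 9677 mod 4651 = 375, so (9677/4651) = (375/4651)
flip (375/4651) -> (4651/375): both odd, 375 mod 4 = 3, 4651 mod 4 = 3, so the flip contributes -1; sign now +1
(4651/375): 4651 mod 375 = 151, so (4651/375) = (151/375)
flip (151/375) -> (375/151): both odd, 151 mod 4 = 3, 375 mod 4 = 3, so the flip contributes -1; sign now -1
(375/151): 375 mod 151 = 73, so (375/151) = (73/151)
flip (73/151) -> (151/73): both odd, 73 mod 4 = 1, 151 mod 4 = 3, so the flip contributes +1; sign now -1
(151/73): 151 mod 73 = 5, so (151/73) = (5/73)
flip (5/73) -> (73/5): both odd, 5 mod 4 = 1, 73 mod 4 = 1, so the flip contributes +1; sign now -1
(73/5): 73 mod 5 = 3, so (73/5) = (3/5)
flip (3/5) -> (5/3): both odd, 3 mod 4 = 3, 5 mod 4 = 1, so the flip contributes +1; sign now -1
(5/3): 5 mod 3 = 2, so (5/3) = (2/3)
factor out 2^1: 2 = 2^1·1; with 3 mod 8 = 3, (2/3) = -1; sign now +1; continue with (1/3)
reached (1/3) = 1, so the symbol is +1

1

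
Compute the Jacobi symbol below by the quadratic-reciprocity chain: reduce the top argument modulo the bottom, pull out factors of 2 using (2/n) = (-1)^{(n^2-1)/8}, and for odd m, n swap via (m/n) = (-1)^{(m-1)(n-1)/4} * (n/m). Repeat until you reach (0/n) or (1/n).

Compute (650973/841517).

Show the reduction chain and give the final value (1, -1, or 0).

1

reciprocity: (650973/841517) = +1·(841517/650973) since 650973 mod 4 = 1, 841517 mod 4 = 1; sign now +1
(841517/650973) = (190544/650973)   [reduce mod 650973]
190544 = 2^4·11909; (2/650973) = -1 since 650973 mod 8 = 5, so (190544/650973) = (-1)^4·(11909/650973); sign now +1
reciprocity: (11909/650973) = +1·(650973/11909) since 11909 mod 4 = 1, 650973 mod 4 = 1; sign now +1
(650973/11909) = (7887/11909)   [reduce mod 11909]
reciprocity: (7887/11909) = +1·(11909/7887) since 7887 mod 4 = 3, 11909 mod 4 = 1; sign now +1
(11909/7887) = (4022/7887)   [reduce mod 7887]
4022 = 2^1·2011; (2/7887) = +1 since 7887 mod 8 = 7, so (4022/7887) = (+1)^1·(2011/7887); sign now +1
reciprocity: (2011/7887) = -1·(7887/2011) since 2011 mod 4 = 3, 7887 mod 4 = 3; sign now -1
(7887/2011) = (1854/2011)   [reduce mod 2011]
1854 = 2^1·927; (2/2011) = -1 since 2011 mod 8 = 3, so (1854/2011) = (-1)^1·(927/2011); sign now +1
reciprocity: (927/2011) = -1·(2011/927) since 927 mod 4 = 3, 2011 mod 4 = 3; sign now -1
(2011/927) = (157/927)   [reduce mod 927]
reciprocity: (157/927) = +1·(927/157) since 157 mod 4 = 1, 927 mod 4 = 3; sign now -1
(927/157) = (142/157)   [reduce mod 157]
142 = 2^1·71; (2/157) = -1 since 157 mod 8 = 5, so (142/157) = (-1)^1·(71/157); sign now +1
reciprocity: (71/157) = +1·(157/71) since 71 mod 4 = 3, 157 mod 4 = 1; sign now +1
(157/71) = (15/71)   [reduce mod 71]
reciprocity: (15/71) = -1·(71/15) since 15 mod 4 = 3, 71 mod 4 = 3; sign now -1
(71/15) = (11/15)   [reduce mod 15]
reciprocity: (11/15) = -1·(15/11) since 11 mod 4 = 3, 15 mod 4 = 3; sign now +1
(15/11) = (4/11)   [reduce mod 11]
4 = 2^2·1; (2/11) = -1 since 11 mod 8 = 3, so (4/11) = (-1)^2·(1/11); sign now +1
(1/11) = 1; final value = sign = +1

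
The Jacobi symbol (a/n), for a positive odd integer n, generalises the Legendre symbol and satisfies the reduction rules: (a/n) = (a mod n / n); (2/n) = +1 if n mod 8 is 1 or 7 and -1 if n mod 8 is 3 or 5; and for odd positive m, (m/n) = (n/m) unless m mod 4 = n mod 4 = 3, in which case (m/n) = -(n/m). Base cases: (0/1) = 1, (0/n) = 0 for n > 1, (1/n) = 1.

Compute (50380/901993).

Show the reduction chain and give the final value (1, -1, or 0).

50380 = 2^2·12595; (2/901993) = +1 since 901993 mod 8 = 1, so (50380/901993) = (+1)^2·(12595/901993); sign now +1
reciprocity: (12595/901993) = +1·(901993/12595) since 12595 mod 4 = 3, 901993 mod 4 = 1; sign now +1
(901993/12595) = (7748/12595)   [reduce mod 12595]
7748 = 2^2·1937; (2/12595) = -1 since 12595 mod 8 = 3, so (7748/12595) = (-1)^2·(1937/12595); sign now +1
reciprocity: (1937/12595) = +1·(12595/1937) since 1937 mod 4 = 1, 12595 mod 4 = 3; sign now +1
(12595/1937) = (973/1937)   [reduce mod 1937]
reciprocity: (973/1937) = +1·(1937/973) since 973 mod 4 = 1, 1937 mod 4 = 1; sign now +1
(1937/973) = (964/973)   [reduce mod 973]
964 = 2^2·241; (2/973) = -1 since 973 mod 8 = 5, so (964/973) = (-1)^2·(241/973); sign now +1
reciprocity: (241/973) = +1·(973/241) since 241 mod 4 = 1, 973 mod 4 = 1; sign now +1
(973/241) = (9/241)   [reduce mod 241]
reciprocity: (9/241) = +1·(241/9) since 9 mod 4 = 1, 241 mod 4 = 1; sign now +1
(241/9) = (7/9)   [reduce mod 9]
reciprocity: (7/9) = +1·(9/7) since 7 mod 4 = 3, 9 mod 4 = 1; sign now +1
(9/7) = (2/7)   [reduce mod 7]
2 = 2^1·1; (2/7) = +1 since 7 mod 8 = 7, so (2/7) = (+1)^1·(1/7); sign now +1
(1/7) = 1; final value = sign = +1

1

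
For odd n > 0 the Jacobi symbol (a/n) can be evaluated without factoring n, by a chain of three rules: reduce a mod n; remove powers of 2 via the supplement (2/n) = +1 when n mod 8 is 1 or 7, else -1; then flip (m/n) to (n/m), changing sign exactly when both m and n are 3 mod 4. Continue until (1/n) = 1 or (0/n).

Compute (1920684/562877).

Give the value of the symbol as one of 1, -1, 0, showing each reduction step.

1

(1920684/562877): 1920684 mod 562877 = 232053, so (1920684/562877) = (232053/562877)
flip (232053/562877) -> (562877/232053): both odd, 232053 mod 4 = 1, 562877 mod 4 = 1, so the flip contributes +1; sign now +1
(562877/232053): 562877 mod 232053 = 98771, so (562877/232053) = (98771/232053)
flip (98771/232053) -> (232053/98771): both odd, 98771 mod 4 = 3, 232053 mod 4 = 1, so the flip contributes +1; sign now +1
(232053/98771): 232053 mod 98771 = 34511, so (232053/98771) = (34511/98771)
flip (34511/98771) -> (98771/34511): both odd, 34511 mod 4 = 3, 98771 mod 4 = 3, so the flip contributes -1; sign now -1
(98771/34511): 98771 mod 34511 = 29749, so (98771/34511) = (29749/34511)
flip (29749/34511) -> (34511/29749): both odd, 29749 mod 4 = 1, 34511 mod 4 = 3, so the flip contributes +1; sign now -1
(34511/29749): 34511 mod 29749 = 4762, so (34511/29749) = (4762/29749)
factor out 2^1: 4762 = 2^1·2381; with 29749 mod 8 = 5, (2/29749) = -1; sign now +1; continue with (2381/29749)
flip (2381/29749) -> (29749/2381): both odd, 2381 mod 4 = 1, 29749 mod 4 = 1, so the flip contributes +1; sign now +1
(29749/2381): 29749 mod 2381 = 1177, so (29749/2381) = (1177/2381)
flip (1177/2381) -> (2381/1177): both odd, 1177 mod 4 = 1, 2381 mod 4 = 1, so the flip contributes +1; sign now +1
(2381/1177): 2381 mod 1177 = 27, so (2381/1177) = (27/1177)
flip (27/1177) -> (1177/27): both odd, 27 mod 4 = 3, 1177 mod 4 = 1, so the flip contributes +1; sign now +1
(1177/27): 1177 mod 27 = 16, so (1177/27) = (16/27)
factor out 2^4: 16 = 2^4·1; with 27 mod 8 = 3, (2/27) = -1; sign now +1; continue with (1/27)
reached (1/27) = 1, so the symbol is +1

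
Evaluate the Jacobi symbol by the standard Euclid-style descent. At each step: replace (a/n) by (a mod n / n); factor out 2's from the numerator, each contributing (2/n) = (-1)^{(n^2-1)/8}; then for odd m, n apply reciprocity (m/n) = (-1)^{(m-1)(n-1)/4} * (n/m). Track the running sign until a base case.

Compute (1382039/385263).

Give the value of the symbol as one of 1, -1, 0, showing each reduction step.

-1

(1382039/385263) = (226250/385263)   [reduce mod 385263]
226250 = 2^1·113125; (2/385263) = +1 since 385263 mod 8 = 7, so (226250/385263) = (+1)^1·(113125/385263); sign now +1
reciprocity: (113125/385263) = +1·(385263/113125) since 113125 mod 4 = 1, 385263 mod 4 = 3; sign now +1
(385263/113125) = (45888/113125)   [reduce mod 113125]
45888 = 2^6·717; (2/113125) = -1 since 113125 mod 8 = 5, so (45888/113125) = (-1)^6·(717/113125); sign now +1
reciprocity: (717/113125) = +1·(113125/717) since 717 mod 4 = 1, 113125 mod 4 = 1; sign now +1
(113125/717) = (556/717)   [reduce mod 717]
556 = 2^2·139; (2/717) = -1 since 717 mod 8 = 5, so (556/717) = (-1)^2·(139/717); sign now +1
reciprocity: (139/717) = +1·(717/139) since 139 mod 4 = 3, 717 mod 4 = 1; sign now +1
(717/139) = (22/139)   [reduce mod 139]
22 = 2^1·11; (2/139) = -1 since 139 mod 8 = 3, so (22/139) = (-1)^1·(11/139); sign now -1
reciprocity: (11/139) = -1·(139/11) since 11 mod 4 = 3, 139 mod 4 = 3; sign now +1
(139/11) = (7/11)   [reduce mod 11]
reciprocity: (7/11) = -1·(11/7) since 7 mod 4 = 3, 11 mod 4 = 3; sign now -1
(11/7) = (4/7)   [reduce mod 7]
4 = 2^2·1; (2/7) = +1 since 7 mod 8 = 7, so (4/7) = (+1)^2·(1/7); sign now -1
(1/7) = 1; final value = sign = -1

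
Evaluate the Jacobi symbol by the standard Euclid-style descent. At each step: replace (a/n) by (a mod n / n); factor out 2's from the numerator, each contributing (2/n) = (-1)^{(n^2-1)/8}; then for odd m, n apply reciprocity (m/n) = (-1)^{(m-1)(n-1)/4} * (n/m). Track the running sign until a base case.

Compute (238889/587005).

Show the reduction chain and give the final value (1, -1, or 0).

flip (238889/587005) -> (587005/238889): both odd, 238889 mod 4 = 1, 587005 mod 4 = 1, so the flip contributes +1; sign now +1
(587005/238889): 587005 mod 238889 = 109227, so (587005/238889) = (109227/238889)
flip (109227/238889) -> (238889/109227): both odd, 109227 mod 4 = 3, 238889 mod 4 = 1, so the flip contributes +1; sign now +1
(238889/109227): 238889 mod 109227 = 20435, so (238889/109227) = (20435/109227)
flip (20435/109227) -> (109227/20435): both odd, 20435 mod 4 = 3, 109227 mod 4 = 3, so the flip contributes -1; sign now -1
(109227/20435): 109227 mod 20435 = 7052, so (109227/20435) = (7052/20435)
factor out 2^2: 7052 = 2^2·1763; with 20435 mod 8 = 3, (2/20435) = -1; sign now -1; continue with (1763/20435)
flip (1763/20435) -> (20435/1763): both odd, 1763 mod 4 = 3, 20435 mod 4 = 3, so the flip contributes -1; sign now +1
(20435/1763): 20435 mod 1763 = 1042, so (20435/1763) = (1042/1763)
factor out 2^1: 1042 = 2^1·521; with 1763 mod 8 = 3, (2/1763) = -1; sign now -1; continue with (521/1763)
flip (521/1763) -> (1763/521): both odd, 521 mod 4 = 1, 1763 mod 4 = 3, so the flip contributes +1; sign now -1
(1763/521): 1763 mod 521 = 200, so (1763/521) = (200/521)
factor out 2^3: 200 = 2^3·25; with 521 mod 8 = 1, (2/521) = +1; sign now -1; continue with (25/521)
flip (25/521) -> (521/25): both odd, 25 mod 4 = 1, 521 mod 4 = 1, so the flip contributes +1; sign now -1
(521/25): 521 mod 25 = 21, so (521/25) = (21/25)
flip (21/25) -> (25/21): both odd, 21 mod 4 = 1, 25 mod 4 = 1, so the flip contributes +1; sign now -1
(25/21): 25 mod 21 = 4, so (25/21) = (4/21)
factor out 2^2: 4 = 2^2·1; with 21 mod 8 = 5, (2/21) = -1; sign now -1; continue with (1/21)
reached (1/21) = 1, so the symbol is -1

-1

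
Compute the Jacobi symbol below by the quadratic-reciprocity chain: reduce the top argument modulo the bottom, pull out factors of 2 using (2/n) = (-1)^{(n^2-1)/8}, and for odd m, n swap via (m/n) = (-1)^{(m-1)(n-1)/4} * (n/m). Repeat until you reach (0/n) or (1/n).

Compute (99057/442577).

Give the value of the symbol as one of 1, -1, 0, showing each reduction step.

1

flip (99057/442577) -> (442577/99057): both odd, 99057 mod 4 = 1, 442577 mod 4 = 1, so the flip contributes +1; sign now +1
(442577/99057): 442577 mod 99057 = 46349, so (442577/99057) = (46349/99057)
flip (46349/99057) -> (99057/46349): both odd, 46349 mod 4 = 1, 99057 mod 4 = 1, so the flip contributes +1; sign now +1
(99057/46349): 99057 mod 46349 = 6359, so (99057/46349) = (6359/46349)
flip (6359/46349) -> (46349/6359): both odd, 6359 mod 4 = 3, 46349 mod 4 = 1, so the flip contributes +1; sign now +1
(46349/6359): 46349 mod 6359 = 1836, so (46349/6359) = (1836/6359)
factor out 2^2: 1836 = 2^2·459; with 6359 mod 8 = 7, (2/6359) = +1; sign now +1; continue with (459/6359)
flip (459/6359) -> (6359/459): both odd, 459 mod 4 = 3, 6359 mod 4 = 3, so the flip contributes -1; sign now -1
(6359/459): 6359 mod 459 = 392, so (6359/459) = (392/459)
factor out 2^3: 392 = 2^3·49; with 459 mod 8 = 3, (2/459) = -1; sign now +1; continue with (49/459)
flip (49/459) -> (459/49): both odd, 49 mod 4 = 1, 459 mod 4 = 3, so the flip contributes +1; sign now +1
(459/49): 459 mod 49 = 18, so (459/49) = (18/49)
factor out 2^1: 18 = 2^1·9; with 49 mod 8 = 1, (2/49) = +1; sign now +1; continue with (9/49)
flip (9/49) -> (49/9): both odd, 9 mod 4 = 1, 49 mod 4 = 1, so the flip contributes +1; sign now +1
(49/9): 49 mod 9 = 4, so (49/9) = (4/9)
factor out 2^2: 4 = 2^2·1; with 9 mod 8 = 1, (2/9) = +1; sign now +1; continue with (1/9)
reached (1/9) = 1, so the symbol is +1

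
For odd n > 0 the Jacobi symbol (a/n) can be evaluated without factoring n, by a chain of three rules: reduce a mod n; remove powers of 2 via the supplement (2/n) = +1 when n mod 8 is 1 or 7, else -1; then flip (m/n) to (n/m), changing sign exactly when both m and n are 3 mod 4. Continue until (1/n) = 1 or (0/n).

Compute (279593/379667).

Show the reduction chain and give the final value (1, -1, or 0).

flip (279593/379667) -> (379667/279593): both odd, 279593 mod 4 = 1, 379667 mod 4 = 3, so the flip contributes +1; sign now +1
(379667/279593): 379667 mod 279593 = 100074, so (379667/279593) = (100074/279593)
factor out 2^1: 100074 = 2^1·50037; with 279593 mod 8 = 1, (2/279593) = +1; sign now +1; continue with (50037/279593)
flip (50037/279593) -> (279593/50037): both odd, 50037 mod 4 = 1, 279593 mod 4 = 1, so the flip contributes +1; sign now +1
(279593/50037): 279593 mod 50037 = 29408, so (279593/50037) = (29408/50037)
factor out 2^5: 29408 = 2^5·919; with 50037 mod 8 = 5, (2/50037) = -1; sign now -1; continue with (919/50037)
flip (919/50037) -> (50037/919): both odd, 919 mod 4 = 3, 50037 mod 4 = 1, so the flip contributes +1; sign now -1
(50037/919): 50037 mod 919 = 411, so (50037/919) = (411/919)
flip (411/919) -> (919/411): both odd, 411 mod 4 = 3, 919 mod 4 = 3, so the flip contributes -1; sign now +1
(919/411): 919 mod 411 = 97, so (919/411) = (97/411)
flip (97/411) -> (411/97): both odd, 97 mod 4 = 1, 411 mod 4 = 3, so the flip contributes +1; sign now +1
(411/97): 411 mod 97 = 23, so (411/97) = (23/97)
flip (23/97) -> (97/23): both odd, 23 mod 4 = 3, 97 mod 4 = 1, so the flip contributes +1; sign now +1
(97/23): 97 mod 23 = 5, so (97/23) = (5/23)
flip (5/23) -> (23/5): both odd, 5 mod 4 = 1, 23 mod 4 = 3, so the flip contributes +1; sign now +1
(23/5): 23 mod 5 = 3, so (23/5) = (3/5)
flip (3/5) -> (5/3): both odd, 3 mod 4 = 3, 5 mod 4 = 1, so the flip contributes +1; sign now +1
(5/3): 5 mod 3 = 2, so (5/3) = (2/3)
factor out 2^1: 2 = 2^1·1; with 3 mod 8 = 3, (2/3) = -1; sign now -1; continue with (1/3)
reached (1/3) = 1, so the symbol is -1

-1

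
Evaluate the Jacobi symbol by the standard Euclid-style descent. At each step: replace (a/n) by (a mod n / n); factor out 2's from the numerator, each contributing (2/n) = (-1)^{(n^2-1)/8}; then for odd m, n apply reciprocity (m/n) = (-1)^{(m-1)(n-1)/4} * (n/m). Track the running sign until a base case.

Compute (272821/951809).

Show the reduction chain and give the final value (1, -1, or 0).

flip (272821/951809) -> (951809/272821): both odd, 272821 mod 4 = 1, 951809 mod 4 = 1, so the flip contributes +1; sign now +1
(951809/272821): 951809 mod 272821 = 133346, so (951809/272821) = (133346/272821)
factor out 2^1: 133346 = 2^1·66673; with 272821 mod 8 = 5, (2/272821) = -1; sign now -1; continue with (66673/272821)
flip (66673/272821) -> (272821/66673): both odd, 66673 mod 4 = 1, 272821 mod 4 = 1, so the flip contributes +1; sign now -1
(272821/66673): 272821 mod 66673 = 6129, so (272821/66673) = (6129/66673)
flip (6129/66673) -> (66673/6129): both odd, 6129 mod 4 = 1, 66673 mod 4 = 1, so the flip contributes +1; sign now -1
(66673/6129): 66673 mod 6129 = 5383, so (66673/6129) = (5383/6129)
flip (5383/6129) -> (6129/5383): both odd, 5383 mod 4 = 3, 6129 mod 4 = 1, so the flip contributes +1; sign now -1
(6129/5383): 6129 mod 5383 = 746, so (6129/5383) = (746/5383)
factor out 2^1: 746 = 2^1·373; with 5383 mod 8 = 7, (2/5383) = +1; sign now -1; continue with (373/5383)
flip (373/5383) -> (5383/373): both odd, 373 mod 4 = 1, 5383 mod 4 = 3, so the flip contributes +1; sign now -1
(5383/373): 5383 mod 373 = 161, so (5383/373) = (161/373)
flip (161/373) -> (373/161): both odd, 161 mod 4 = 1, 373 mod 4 = 1, so the flip contributes +1; sign now -1
(373/161): 373 mod 161 = 51, so (373/161) = (51/161)
flip (51/161) -> (161/51): both odd, 51 mod 4 = 3, 161 mod 4 = 1, so the flip contributes +1; sign now -1
(161/51): 161 mod 51 = 8, so (161/51) = (8/51)
factor out 2^3: 8 = 2^3·1; with 51 mod 8 = 3, (2/51) = -1; sign now +1; continue with (1/51)
reached (1/51) = 1, so the symbol is +1

1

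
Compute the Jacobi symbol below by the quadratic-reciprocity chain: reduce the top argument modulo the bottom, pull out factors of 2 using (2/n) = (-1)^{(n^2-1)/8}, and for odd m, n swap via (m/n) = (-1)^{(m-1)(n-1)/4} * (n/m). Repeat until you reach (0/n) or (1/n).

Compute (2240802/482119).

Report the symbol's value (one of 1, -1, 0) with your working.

(2240802/482119) = (312326/482119)   [reduce mod 482119]
312326 = 2^1·156163; (2/482119) = +1 since 482119 mod 8 = 7, so (312326/482119) = (+1)^1·(156163/482119); sign now +1
reciprocity: (156163/482119) = -1·(482119/156163) since 156163 mod 4 = 3, 482119 mod 4 = 3; sign now -1
(482119/156163) = (13630/156163)   [reduce mod 156163]
13630 = 2^1·6815; (2/156163) = -1 since 156163 mod 8 = 3, so (13630/156163) = (-1)^1·(6815/156163); sign now +1
reciprocity: (6815/156163) = -1·(156163/6815) since 6815 mod 4 = 3, 156163 mod 4 = 3; sign now -1
(156163/6815) = (6233/6815)   [reduce mod 6815]
reciprocity: (6233/6815) = +1·(6815/6233) since 6233 mod 4 = 1, 6815 mod 4 = 3; sign now -1
(6815/6233) = (582/6233)   [reduce mod 6233]
582 = 2^1·291; (2/6233) = +1 since 6233 mod 8 = 1, so (582/6233) = (+1)^1·(291/6233); sign now -1
reciprocity: (291/6233) = +1·(6233/291) since 291 mod 4 = 3, 6233 mod 4 = 1; sign now -1
(6233/291) = (122/291)   [reduce mod 291]
122 = 2^1·61; (2/291) = -1 since 291 mod 8 = 3, so (122/291) = (-1)^1·(61/291); sign now +1
reciprocity: (61/291) = +1·(291/61) since 61 mod 4 = 1, 291 mod 4 = 3; sign now +1
(291/61) = (47/61)   [reduce mod 61]
reciprocity: (47/61) = +1·(61/47) since 47 mod 4 = 3, 61 mod 4 = 1; sign now +1
(61/47) = (14/47)   [reduce mod 47]
14 = 2^1·7; (2/47) = +1 since 47 mod 8 = 7, so (14/47) = (+1)^1·(7/47); sign now +1
reciprocity: (7/47) = -1·(47/7) since 7 mod 4 = 3, 47 mod 4 = 3; sign now -1
(47/7) = (5/7)   [reduce mod 7]
reciprocity: (5/7) = +1·(7/5) since 5 mod 4 = 1, 7 mod 4 = 3; sign now -1
(7/5) = (2/5)   [reduce mod 5]
2 = 2^1·1; (2/5) = -1 since 5 mod 8 = 5, so (2/5) = (-1)^1·(1/5); sign now +1
(1/5) = 1; final value = sign = +1

1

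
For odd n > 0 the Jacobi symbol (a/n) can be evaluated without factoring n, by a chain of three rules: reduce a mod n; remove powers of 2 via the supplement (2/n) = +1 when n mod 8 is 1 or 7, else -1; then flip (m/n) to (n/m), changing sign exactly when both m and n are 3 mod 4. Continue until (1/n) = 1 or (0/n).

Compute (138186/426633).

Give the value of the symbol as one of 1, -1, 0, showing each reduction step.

0

factor out 2^1: 138186 = 2^1·69093; with 426633 mod 8 = 1, (2/426633) = +1; sign now +1; continue with (69093/426633)
flip (69093/426633) -> (426633/69093): both odd, 69093 mod 4 = 1, 426633 mod 4 = 1, so the flip contributes +1; sign now +1
(426633/69093): 426633 mod 69093 = 12075, so (426633/69093) = (12075/69093)
flip (12075/69093) -> (69093/12075): both odd, 12075 mod 4 = 3, 69093 mod 4 = 1, so the flip contributes +1; sign now +1
(69093/12075): 69093 mod 12075 = 8718, so (69093/12075) = (8718/12075)
factor out 2^1: 8718 = 2^1·4359; with 12075 mod 8 = 3, (2/12075) = -1; sign now -1; continue with (4359/12075)
flip (4359/12075) -> (12075/4359): both odd, 4359 mod 4 = 3, 12075 mod 4 = 3, so the flip contributes -1; sign now +1
(12075/4359): 12075 mod 4359 = 3357, so (12075/4359) = (3357/4359)
flip (3357/4359) -> (4359/3357): both odd, 3357 mod 4 = 1, 4359 mod 4 = 3, so the flip contributes +1; sign now +1
(4359/3357): 4359 mod 3357 = 1002, so (4359/3357) = (1002/3357)
factor out 2^1: 1002 = 2^1·501; with 3357 mod 8 = 5, (2/3357) = -1; sign now -1; continue with (501/3357)
flip (501/3357) -> (3357/501): both odd, 501 mod 4 = 1, 3357 mod 4 = 1, so the flip contributes +1; sign now -1
(3357/501): 3357 mod 501 = 351, so (3357/501) = (351/501)
flip (351/501) -> (501/351): both odd, 351 mod 4 = 3, 501 mod 4 = 1, so the flip contributes +1; sign now -1
(501/351): 501 mod 351 = 150, so (501/351) = (150/351)
factor out 2^1: 150 = 2^1·75; with 351 mod 8 = 7, (2/351) = +1; sign now -1; continue with (75/351)
flip (75/351) -> (351/75): both odd, 75 mod 4 = 3, 351 mod 4 = 3, so the flip contributes -1; sign now +1
(351/75): 351 mod 75 = 51, so (351/75) = (51/75)
flip (51/75) -> (75/51): both odd, 51 mod 4 = 3, 75 mod 4 = 3, so the flip contributes -1; sign now -1
(75/51): 75 mod 51 = 24, so (75/51) = (24/51)
factor out 2^3: 24 = 2^3·3; with 51 mod 8 = 3, (2/51) = -1; sign now +1; continue with (3/51)
flip (3/51) -> (51/3): both odd, 3 mod 4 = 3, 51 mod 4 = 3, so the flip contributes -1; sign now -1
(51/3): 51 mod 3 = 0, so (51/3) = (0/3)
reached (0/3); gcd(a, n) > 1, so (0/3) = 0 and the symbol is 0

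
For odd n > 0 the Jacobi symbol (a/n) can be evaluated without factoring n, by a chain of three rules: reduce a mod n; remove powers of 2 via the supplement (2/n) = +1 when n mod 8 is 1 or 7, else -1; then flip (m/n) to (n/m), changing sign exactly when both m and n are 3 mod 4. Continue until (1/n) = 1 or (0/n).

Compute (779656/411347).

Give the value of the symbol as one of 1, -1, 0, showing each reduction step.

(779656/411347) = (368309/411347)   [reduce mod 411347]
reciprocity: (368309/411347) = +1·(411347/368309) since 368309 mod 4 = 1, 411347 mod 4 = 3; sign now +1
(411347/368309) = (43038/368309)   [reduce mod 368309]
43038 = 2^1·21519; (2/368309) = -1 since 368309 mod 8 = 5, so (43038/368309) = (-1)^1·(21519/368309); sign now -1
reciprocity: (21519/368309) = +1·(368309/21519) since 21519 mod 4 = 3, 368309 mod 4 = 1; sign now -1
(368309/21519) = (2486/21519)   [reduce mod 21519]
2486 = 2^1·1243; (2/21519) = +1 since 21519 mod 8 = 7, so (2486/21519) = (+1)^1·(1243/21519); sign now -1
reciprocity: (1243/21519) = -1·(21519/1243) since 1243 mod 4 = 3, 21519 mod 4 = 3; sign now +1
(21519/1243) = (388/1243)   [reduce mod 1243]
388 = 2^2·97; (2/1243) = -1 since 1243 mod 8 = 3, so (388/1243) = (-1)^2·(97/1243); sign now +1
reciprocity: (97/1243) = +1·(1243/97) since 97 mod 4 = 1, 1243 mod 4 = 3; sign now +1
(1243/97) = (79/97)   [reduce mod 97]
reciprocity: (79/97) = +1·(97/79) since 79 mod 4 = 3, 97 mod 4 = 1; sign now +1
(97/79) = (18/79)   [reduce mod 79]
18 = 2^1·9; (2/79) = +1 since 79 mod 8 = 7, so (18/79) = (+1)^1·(9/79); sign now +1
reciprocity: (9/79) = +1·(79/9) since 9 mod 4 = 1, 79 mod 4 = 3; sign now +1
(79/9) = (7/9)   [reduce mod 9]
reciprocity: (7/9) = +1·(9/7) since 7 mod 4 = 3, 9 mod 4 = 1; sign now +1
(9/7) = (2/7)   [reduce mod 7]
2 = 2^1·1; (2/7) = +1 since 7 mod 8 = 7, so (2/7) = (+1)^1·(1/7); sign now +1
(1/7) = 1; final value = sign = +1

1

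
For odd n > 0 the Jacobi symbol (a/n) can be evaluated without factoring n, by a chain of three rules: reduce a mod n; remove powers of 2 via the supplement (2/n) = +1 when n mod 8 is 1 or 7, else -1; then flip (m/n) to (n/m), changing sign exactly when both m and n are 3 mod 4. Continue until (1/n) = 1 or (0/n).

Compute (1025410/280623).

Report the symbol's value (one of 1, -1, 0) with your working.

1

(1025410/280623) = (183541/280623)   [reduce mod 280623]
reciprocity: (183541/280623) = +1·(280623/183541) since 183541 mod 4 = 1, 280623 mod 4 = 3; sign now +1
(280623/183541) = (97082/183541)   [reduce mod 183541]
97082 = 2^1·48541; (2/183541) = -1 since 183541 mod 8 = 5, so (97082/183541) = (-1)^1·(48541/183541); sign now -1
reciprocity: (48541/183541) = +1·(183541/48541) since 48541 mod 4 = 1, 183541 mod 4 = 1; sign now -1
(183541/48541) = (37918/48541)   [reduce mod 48541]
37918 = 2^1·18959; (2/48541) = -1 since 48541 mod 8 = 5, so (37918/48541) = (-1)^1·(18959/48541); sign now +1
reciprocity: (18959/48541) = +1·(48541/18959) since 18959 mod 4 = 3, 48541 mod 4 = 1; sign now +1
(48541/18959) = (10623/18959)   [reduce mod 18959]
reciprocity: (10623/18959) = -1·(18959/10623) since 10623 mod 4 = 3, 18959 mod 4 = 3; sign now -1
(18959/10623) = (8336/10623)   [reduce mod 10623]
8336 = 2^4·521; (2/10623) = +1 since 10623 mod 8 = 7, so (8336/10623) = (+1)^4·(521/10623); sign now -1
reciprocity: (521/10623) = +1·(10623/521) since 521 mod 4 = 1, 10623 mod 4 = 3; sign now -1
(10623/521) = (203/521)   [reduce mod 521]
reciprocity: (203/521) = +1·(521/203) since 203 mod 4 = 3, 521 mod 4 = 1; sign now -1
(521/203) = (115/203)   [reduce mod 203]
reciprocity: (115/203) = -1·(203/115) since 115 mod 4 = 3, 203 mod 4 = 3; sign now +1
(203/115) = (88/115)   [reduce mod 115]
88 = 2^3·11; (2/115) = -1 since 115 mod 8 = 3, so (88/115) = (-1)^3·(11/115); sign now -1
reciprocity: (11/115) = -1·(115/11) since 11 mod 4 = 3, 115 mod 4 = 3; sign now +1
(115/11) = (5/11)   [reduce mod 11]
reciprocity: (5/11) = +1·(11/5) since 5 mod 4 = 1, 11 mod 4 = 3; sign now +1
(11/5) = (1/5)   [reduce mod 5]
(1/5) = 1; final value = sign = +1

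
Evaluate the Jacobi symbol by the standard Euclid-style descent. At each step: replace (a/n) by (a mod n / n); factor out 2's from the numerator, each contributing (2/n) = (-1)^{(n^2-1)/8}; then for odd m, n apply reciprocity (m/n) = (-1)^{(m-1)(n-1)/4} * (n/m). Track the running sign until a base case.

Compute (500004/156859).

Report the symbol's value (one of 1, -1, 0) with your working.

0

(500004/156859): 500004 mod 156859 = 29427, so (500004/156859) = (29427/156859)
flip (29427/156859) -> (156859/29427): both odd, 29427 mod 4 = 3, 156859 mod 4 = 3, so the flip contributes -1; sign now -1
(156859/29427): 156859 mod 29427 = 9724, so (156859/29427) = (9724/29427)
factor out 2^2: 9724 = 2^2·2431; with 29427 mod 8 = 3, (2/29427) = -1; sign now -1; continue with (2431/29427)
flip (2431/29427) -> (29427/2431): both odd, 2431 mod 4 = 3, 29427 mod 4 = 3, so the flip contributes -1; sign now +1
(29427/2431): 29427 mod 2431 = 255, so (29427/2431) = (255/2431)
flip (255/2431) -> (2431/255): both odd, 255 mod 4 = 3, 2431 mod 4 = 3, so the flip contributes -1; sign now -1
(2431/255): 2431 mod 255 = 136, so (2431/255) = (136/255)
factor out 2^3: 136 = 2^3·17; with 255 mod 8 = 7, (2/255) = +1; sign now -1; continue with (17/255)
flip (17/255) -> (255/17): both odd, 17 mod 4 = 1, 255 mod 4 = 3, so the flip contributes +1; sign now -1
(255/17): 255 mod 17 = 0, so (255/17) = (0/17)
reached (0/17); gcd(a, n) > 1, so (0/17) = 0 and the symbol is 0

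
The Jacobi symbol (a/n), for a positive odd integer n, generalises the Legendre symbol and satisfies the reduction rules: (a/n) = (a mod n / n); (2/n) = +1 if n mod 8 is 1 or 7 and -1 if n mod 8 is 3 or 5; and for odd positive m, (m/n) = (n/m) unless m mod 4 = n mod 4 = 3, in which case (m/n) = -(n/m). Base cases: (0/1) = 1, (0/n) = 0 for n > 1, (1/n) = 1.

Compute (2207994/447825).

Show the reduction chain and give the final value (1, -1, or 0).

(2207994/447825) = (416694/447825)   [reduce mod 447825]
416694 = 2^1·208347; (2/447825) = +1 since 447825 mod 8 = 1, so (416694/447825) = (+1)^1·(208347/447825); sign now +1
reciprocity: (208347/447825) = +1·(447825/208347) since 208347 mod 4 = 3, 447825 mod 4 = 1; sign now +1
(447825/208347) = (31131/208347)   [reduce mod 208347]
reciprocity: (31131/208347) = -1·(208347/31131) since 31131 mod 4 = 3, 208347 mod 4 = 3; sign now -1
(208347/31131) = (21561/31131)   [reduce mod 31131]
reciprocity: (21561/31131) = +1·(31131/21561) since 21561 mod 4 = 1, 31131 mod 4 = 3; sign now -1
(31131/21561) = (9570/21561)   [reduce mod 21561]
9570 = 2^1·4785; (2/21561) = +1 since 21561 mod 8 = 1, so (9570/21561) = (+1)^1·(4785/21561); sign now -1
reciprocity: (4785/21561) = +1·(21561/4785) since 4785 mod 4 = 1, 21561 mod 4 = 1; sign now -1
(21561/4785) = (2421/4785)   [reduce mod 4785]
reciprocity: (2421/4785) = +1·(4785/2421) since 2421 mod 4 = 1, 4785 mod 4 = 1; sign now -1
(4785/2421) = (2364/2421)   [reduce mod 2421]
2364 = 2^2·591; (2/2421) = -1 since 2421 mod 8 = 5, so (2364/2421) = (-1)^2·(591/2421); sign now -1
reciprocity: (591/2421) = +1·(2421/591) since 591 mod 4 = 3, 2421 mod 4 = 1; sign now -1
(2421/591) = (57/591)   [reduce mod 591]
reciprocity: (57/591) = +1·(591/57) since 57 mod 4 = 1, 591 mod 4 = 3; sign now -1
(591/57) = (21/57)   [reduce mod 57]
reciprocity: (21/57) = +1·(57/21) since 21 mod 4 = 1, 57 mod 4 = 1; sign now -1
(57/21) = (15/21)   [reduce mod 21]
reciprocity: (15/21) = +1·(21/15) since 15 mod 4 = 3, 21 mod 4 = 1; sign now -1
(21/15) = (6/15)   [reduce mod 15]
6 = 2^1·3; (2/15) = +1 since 15 mod 8 = 7, so (6/15) = (+1)^1·(3/15); sign now -1
reciprocity: (3/15) = -1·(15/3) since 3 mod 4 = 3, 15 mod 4 = 3; sign now +1
(15/3) = (0/3)   [reduce mod 3]
(0/3) = 0   [gcd(a, n) > 1]; final value = 0

0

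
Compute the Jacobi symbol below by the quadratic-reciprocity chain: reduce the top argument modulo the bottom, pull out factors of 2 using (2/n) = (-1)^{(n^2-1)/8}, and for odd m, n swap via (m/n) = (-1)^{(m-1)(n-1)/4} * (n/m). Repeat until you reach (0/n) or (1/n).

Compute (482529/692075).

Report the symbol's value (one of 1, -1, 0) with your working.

1

flip (482529/692075) -> (692075/482529): both odd, 482529 mod 4 = 1, 692075 mod 4 = 3, so the flip contributes +1; sign now +1
(692075/482529): 692075 mod 482529 = 209546, so (692075/482529) = (209546/482529)
factor out 2^1: 209546 = 2^1·104773; with 482529 mod 8 = 1, (2/482529) = +1; sign now +1; continue with (104773/482529)
flip (104773/482529) -> (482529/104773): both odd, 104773 mod 4 = 1, 482529 mod 4 = 1, so the flip contributes +1; sign now +1
(482529/104773): 482529 mod 104773 = 63437, so (482529/104773) = (63437/104773)
flip (63437/104773) -> (104773/63437): both odd, 63437 mod 4 = 1, 104773 mod 4 = 1, so the flip contributes +1; sign now +1
(104773/63437): 104773 mod 63437 = 41336, so (104773/63437) = (41336/63437)
factor out 2^3: 41336 = 2^3·5167; with 63437 mod 8 = 5, (2/63437) = -1; sign now -1; continue with (5167/63437)
flip (5167/63437) -> (63437/5167): both odd, 5167 mod 4 = 3, 63437 mod 4 = 1, so the flip contributes +1; sign now -1
(63437/5167): 63437 mod 5167 = 1433, so (63437/5167) = (1433/5167)
flip (1433/5167) -> (5167/1433): both odd, 1433 mod 4 = 1, 5167 mod 4 = 3, so the flip contributes +1; sign now -1
(5167/1433): 5167 mod 1433 = 868, so (5167/1433) = (868/1433)
factor out 2^2: 868 = 2^2·217; with 1433 mod 8 = 1, (2/1433) = +1; sign now -1; continue with (217/1433)
flip (217/1433) -> (1433/217): both odd, 217 mod 4 = 1, 1433 mod 4 = 1, so the flip contributes +1; sign now -1
(1433/217): 1433 mod 217 = 131, so (1433/217) = (131/217)
flip (131/217) -> (217/131): both odd, 131 mod 4 = 3, 217 mod 4 = 1, so the flip contributes +1; sign now -1
(217/131): 217 mod 131 = 86, so (217/131) = (86/131)
factor out 2^1: 86 = 2^1·43; with 131 mod 8 = 3, (2/131) = -1; sign now +1; continue with (43/131)
flip (43/131) -> (131/43): both odd, 43 mod 4 = 3, 131 mod 4 = 3, so the flip contributes -1; sign now -1
(131/43): 131 mod 43 = 2, so (131/43) = (2/43)
factor out 2^1: 2 = 2^1·1; with 43 mod 8 = 3, (2/43) = -1; sign now +1; continue with (1/43)
reached (1/43) = 1, so the symbol is +1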